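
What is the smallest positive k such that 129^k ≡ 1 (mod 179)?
89

179 is prime, so ord(129) divides φ(179) = 178.
Divisors of 178: 1, 2, 89, 178.
Repeated squaring: 129^1 ≡ 129, 129^2 ≡ 173, 129^4 ≡ 36, 129^8 ≡ 43, 129^16 ≡ 59, 129^32 ≡ 80, 129^64 ≡ 135, 129^128 ≡ 146 (mod 179).
Test 129^d mod 179 for each divisor d in increasing order:
129^1 ≡ 129
129^2 ≡ 173
129^89 = 129^64·129^16·129^8·129^1 ≡ 1  ← first divisor giving 1
The order is 89.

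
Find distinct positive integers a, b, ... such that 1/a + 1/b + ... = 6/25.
1/5 + 1/25

Greedy algorithm:
6/25: ceiling(25/6) = 5, use 1/5
1/25: ceiling(25/1) = 25, use 1/25
Result: 6/25 = 1/5 + 1/25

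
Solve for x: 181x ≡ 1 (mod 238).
167

gcd(181, 238) = 1, so the inverse exists.
Extended Euclidean algorithm on (238, 181):
238 = 1 × 181 + 57  ⟹  57 = (1)·238 + (-1)·181
181 = 3 × 57 + 10  ⟹  10 = (-3)·238 + (4)·181
57 = 5 × 10 + 7  ⟹  7 = (16)·238 + (-21)·181
10 = 1 × 7 + 3  ⟹  3 = (-19)·238 + (25)·181
7 = 2 × 3 + 1  ⟹  1 = (54)·238 + (-71)·181
So (-71)·181 ≡ 1 (mod 238), i.e. 181^(-1) ≡ -71 ≡ 167 (mod 238).
Check: 181 × 167 = 30227 ≡ 1 (mod 238)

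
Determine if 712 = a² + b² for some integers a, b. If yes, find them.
6² + 26² (a=6, b=26)

Factorization: 712 = 2^3 × 89
By Fermat: n is sum of two squares iff every prime p ≡ 3 (mod 4) appears to even power.
All primes ≡ 3 (mod 4) appear to even power.
Search a = 0, 1, 2, … for 712 - a² a perfect square: first hit at a = 6: 712 - 36 = 676 = 26².
712 = 6² + 26² = 36 + 676 ✓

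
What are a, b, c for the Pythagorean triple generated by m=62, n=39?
(2323, 4836, 5365)

Euclid's formula: a = m² - n², b = 2mn, c = m² + n²
m = 62, n = 39
a = 62² - 39² = 3844 - 1521 = 2323
b = 2 × 62 × 39 = 4836
c = 62² + 39² = 3844 + 1521 = 5365
Verification: 2323² + 4836² = 5396329 + 23386896 = 28783225 = 5365² ✓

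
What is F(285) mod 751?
450

Matrix identity: Q^n = [[F_(n+1), F_n], [F_n, F_(n-1)]] with Q = [[1,1],[1,0]].
n = 285 = 100011101₂. Square-and-multiply, entries mod 751:
Q^1 = [[1,1],[1,0]]
Q^2 = (Q^1)² = [[2,1],[1,1]]
Q^4 = (Q^2)² = [[5,3],[3,2]]
Q^8 = (Q^4)² = [[34,21],[21,13]]
Q^17 = (Q^8)²·Q = [[331,95],[95,236]]
Q^35 = (Q^17)²·Q = [[472,679],[679,544]]
Q^71 = (Q^35)²·Q = [[110,415],[415,446]]
Q^142 = (Q^71)² = [[330,183],[183,147]]
Q^285 = (Q^142)²·Q = [[625,450],[450,175]]
F_285 mod 751 = Q^285[0][1] = 450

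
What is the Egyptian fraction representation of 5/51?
1/11 + 1/141 + 1/26367

Greedy algorithm:
5/51: ceiling(51/5) = 11, use 1/11
4/561: ceiling(561/4) = 141, use 1/141
1/26367: ceiling(26367/1) = 26367, use 1/26367
Result: 5/51 = 1/11 + 1/141 + 1/26367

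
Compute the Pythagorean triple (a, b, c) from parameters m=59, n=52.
(777, 6136, 6185)

Euclid's formula: a = m² - n², b = 2mn, c = m² + n²
m = 59, n = 52
a = 59² - 52² = 3481 - 2704 = 777
b = 2 × 59 × 52 = 6136
c = 59² + 52² = 3481 + 2704 = 6185
Verification: 777² + 6136² = 603729 + 37650496 = 38254225 = 6185² ✓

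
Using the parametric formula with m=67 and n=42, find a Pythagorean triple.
(2725, 5628, 6253)

Euclid's formula: a = m² - n², b = 2mn, c = m² + n²
m = 67, n = 42
a = 67² - 42² = 4489 - 1764 = 2725
b = 2 × 67 × 42 = 5628
c = 67² + 42² = 4489 + 1764 = 6253
Verification: 2725² + 5628² = 7425625 + 31674384 = 39100009 = 6253² ✓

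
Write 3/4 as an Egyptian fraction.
1/2 + 1/4

Greedy algorithm:
3/4: ceiling(4/3) = 2, use 1/2
1/4: ceiling(4/1) = 4, use 1/4
Result: 3/4 = 1/2 + 1/4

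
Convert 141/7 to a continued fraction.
[20; 7]

Euclidean algorithm steps:
141 = 20 × 7 + 1
7 = 7 × 1 + 0
Continued fraction: [20; 7]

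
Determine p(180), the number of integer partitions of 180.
684957390936

p(n) counts ways to write n as a sum of positive integers (order ignored).
Euler's pentagonal recurrence: p(k) = p(k-1) + p(k-2) - p(k-5) - p(k-7) + p(k-12) + p(k-15) - ... (offsets j(3j∓1)/2, signs ++--, p(0)=1, p(<0)=0).
DP table for k = 0..179: p(0)=1, p(1)=1, p(2)=2, p(3)=3, p(4)=5, p(5)=7, p(6)=11, p(7)=15, p(8)=22, p(9)=30, p(10)=42, p(11)=56, p(12)=77, p(13)=101, p(14)=135, p(15)=176, p(16)=231, p(17)=297, p(18)=385, p(19)=490, p(20)=627, p(21)=792, p(22)=1002, p(23)=1255, p(24)=1575, p(25)=1958, p(26)=2436, p(27)=3010, p(28)=3718, p(29)=4565, p(30)=5604, p(31)=6842, p(32)=8349, p(33)=10143, p(34)=12310, p(35)=14883, p(36)=17977, p(37)=21637, p(38)=26015, p(39)=31185, p(40)=37338, p(41)=44583, p(42)=53174, p(43)=63261, p(44)=75175, p(45)=89134, p(46)=105558, p(47)=124754, p(48)=147273, p(49)=173525, p(50)=204226, p(51)=239943, p(52)=281589, p(53)=329931, p(54)=386155, p(55)=451276, p(56)=526823, p(57)=614154, p(58)=715220, p(59)=831820, p(60)=966467, p(61)=1121505, p(62)=1300156, p(63)=1505499, p(64)=1741630, p(65)=2012558, p(66)=2323520, p(67)=2679689, p(68)=3087735, p(69)=3554345, p(70)=4087968, p(71)=4697205, p(72)=5392783, p(73)=6185689, p(74)=7089500, p(75)=8118264, p(76)=9289091, p(77)=10619863, p(78)=12132164, p(79)=13848650, p(80)=15796476, p(81)=18004327, p(82)=20506255, p(83)=23338469, p(84)=26543660, p(85)=30167357, p(86)=34262962, p(87)=38887673, p(88)=44108109, p(89)=49995925, p(90)=56634173, p(91)=64112359, p(92)=72533807, p(93)=82010177, p(94)=92669720, p(95)=104651419, p(96)=118114304, p(97)=133230930, p(98)=150198136, p(99)=169229875, p(100)=190569292, p(101)=214481126, p(102)=241265379, p(103)=271248950, p(104)=304801365, p(105)=342325709, p(106)=384276336, p(107)=431149389, p(108)=483502844, p(109)=541946240, p(110)=607163746, p(111)=679903203, p(112)=761002156, p(113)=851376628, p(114)=952050665, p(115)=1064144451, p(116)=1188908248, p(117)=1327710076, p(118)=1482074143, p(119)=1653668665, p(120)=1844349560, p(121)=2056148051, p(122)=2291320912, p(123)=2552338241, p(124)=2841940500, p(125)=3163127352, p(126)=3519222692, p(127)=3913864295, p(128)=4351078600, p(129)=4835271870, p(130)=5371315400, p(131)=5964539504, p(132)=6620830889, p(133)=7346629512, p(134)=8149040695, p(135)=9035836076, p(136)=10015581680, p(137)=11097645016, p(138)=12292341831, p(139)=13610949895, p(140)=15065878135, p(141)=16670689208, p(142)=18440293320, p(143)=20390982757, p(144)=22540654445, p(145)=24908858009, p(146)=27517052599, p(147)=30388671978, p(148)=33549419497, p(149)=37027355200, p(150)=40853235313, p(151)=45060624582, p(152)=49686288421, p(153)=54770336324, p(154)=60356673280, p(155)=66493182097, p(156)=73232243759, p(157)=80630964769, p(158)=88751778802, p(159)=97662728555, p(160)=107438159466, p(161)=118159068427, p(162)=129913904637, p(163)=142798995930, p(164)=156919475295, p(165)=172389800255, p(166)=189334822579, p(167)=207890420102, p(168)=228204732751, p(169)=250438925115, p(170)=274768617130, p(171)=301384802048, p(172)=330495499613, p(173)=362326859895, p(174)=397125074750, p(175)=435157697830, p(176)=476715857290, p(177)=522115831195, p(178)=571701605655, p(179)=625846753120.
Final step: p(180) = p(179) + p(178) - p(175) - p(173) + p(168) + p(165) - p(158) - p(154) + p(145) + p(140) - p(129) - p(123) + p(110) + p(103) - p(88) - p(80) + p(63) + p(54) - p(35) - p(25) + p(4)
= 625846753120 + 571701605655 - 435157697830 - 362326859895 + 228204732751 + 172389800255 - 88751778802 - 60356673280 + 24908858009 + 15065878135 - 4835271870 - 2552338241 + 607163746 + 271248950 - 44108109 - 15796476 + 1505499 + 386155 - 14883 - 1958 + 5
= 684957390936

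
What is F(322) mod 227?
73

Matrix identity: Q^n = [[F_(n+1), F_n], [F_n, F_(n-1)]] with Q = [[1,1],[1,0]].
n = 322 = 101000010₂. Square-and-multiply, entries mod 227:
Q^1 = [[1,1],[1,0]]
Q^2 = (Q^1)² = [[2,1],[1,1]]
Q^5 = (Q^2)²·Q = [[8,5],[5,3]]
Q^10 = (Q^5)² = [[89,55],[55,34]]
Q^20 = (Q^10)² = [[50,182],[182,95]]
Q^40 = (Q^20)² = [[212,58],[58,154]]
Q^80 = (Q^40)² = [[184,117],[117,67]]
Q^161 = (Q^80)²·Q = [[186,102],[102,84]]
Q^322 = (Q^161)² = [[54,73],[73,208]]
F_322 mod 227 = Q^322[0][1] = 73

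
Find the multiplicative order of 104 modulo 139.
138

139 is prime, so ord(104) divides φ(139) = 138.
Divisors of 138: 1, 2, 3, 6, 23, 46, 69, 138.
Repeated squaring: 104^1 ≡ 104, 104^2 ≡ 113, 104^4 ≡ 120, 104^8 ≡ 83, 104^16 ≡ 78, 104^32 ≡ 107, 104^64 ≡ 51, 104^128 ≡ 99 (mod 139).
Test 104^d mod 139 for each divisor d in increasing order:
104^1 ≡ 104
104^2 ≡ 113
104^3 = 104^2·104^1 ≡ 76
104^6 = 104^4·104^2 ≡ 77
104^23 = 104^16·104^4·104^2·104^1 ≡ 97
104^46 = 104^32·104^8·104^4·104^2 ≡ 96
104^69 = 104^64·104^4·104^1 ≡ 138
104^138 = 104^128·104^8·104^2 ≡ 1  ← first divisor giving 1
The order is 138.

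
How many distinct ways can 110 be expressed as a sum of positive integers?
607163746

p(n) counts ways to write n as a sum of positive integers (order ignored).
Euler's pentagonal recurrence: p(k) = p(k-1) + p(k-2) - p(k-5) - p(k-7) + p(k-12) + p(k-15) - ... (offsets j(3j∓1)/2, signs ++--, p(0)=1, p(<0)=0).
DP table for k = 0..109: p(0)=1, p(1)=1, p(2)=2, p(3)=3, p(4)=5, p(5)=7, p(6)=11, p(7)=15, p(8)=22, p(9)=30, p(10)=42, p(11)=56, p(12)=77, p(13)=101, p(14)=135, p(15)=176, p(16)=231, p(17)=297, p(18)=385, p(19)=490, p(20)=627, p(21)=792, p(22)=1002, p(23)=1255, p(24)=1575, p(25)=1958, p(26)=2436, p(27)=3010, p(28)=3718, p(29)=4565, p(30)=5604, p(31)=6842, p(32)=8349, p(33)=10143, p(34)=12310, p(35)=14883, p(36)=17977, p(37)=21637, p(38)=26015, p(39)=31185, p(40)=37338, p(41)=44583, p(42)=53174, p(43)=63261, p(44)=75175, p(45)=89134, p(46)=105558, p(47)=124754, p(48)=147273, p(49)=173525, p(50)=204226, p(51)=239943, p(52)=281589, p(53)=329931, p(54)=386155, p(55)=451276, p(56)=526823, p(57)=614154, p(58)=715220, p(59)=831820, p(60)=966467, p(61)=1121505, p(62)=1300156, p(63)=1505499, p(64)=1741630, p(65)=2012558, p(66)=2323520, p(67)=2679689, p(68)=3087735, p(69)=3554345, p(70)=4087968, p(71)=4697205, p(72)=5392783, p(73)=6185689, p(74)=7089500, p(75)=8118264, p(76)=9289091, p(77)=10619863, p(78)=12132164, p(79)=13848650, p(80)=15796476, p(81)=18004327, p(82)=20506255, p(83)=23338469, p(84)=26543660, p(85)=30167357, p(86)=34262962, p(87)=38887673, p(88)=44108109, p(89)=49995925, p(90)=56634173, p(91)=64112359, p(92)=72533807, p(93)=82010177, p(94)=92669720, p(95)=104651419, p(96)=118114304, p(97)=133230930, p(98)=150198136, p(99)=169229875, p(100)=190569292, p(101)=214481126, p(102)=241265379, p(103)=271248950, p(104)=304801365, p(105)=342325709, p(106)=384276336, p(107)=431149389, p(108)=483502844, p(109)=541946240.
Final step: p(110) = p(109) + p(108) - p(105) - p(103) + p(98) + p(95) - p(88) - p(84) + p(75) + p(70) - p(59) - p(53) + p(40) + p(33) - p(18) - p(10)
= 541946240 + 483502844 - 342325709 - 271248950 + 150198136 + 104651419 - 44108109 - 26543660 + 8118264 + 4087968 - 831820 - 329931 + 37338 + 10143 - 385 - 42
= 607163746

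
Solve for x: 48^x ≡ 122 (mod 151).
99

Baby-step giant-step with step n = ⌈√151⌉ = 13.
Baby steps 48^j mod 151 (j:value) for j=0..12: 0:1, 1:48, 2:39, 3:60, 4:11, 5:75, 6:127, 7:56, 8:121, 9:70, 10:38, 11:12, 12:123.
Giant-step multiplier: 48^(-13) ≡ 48^(150-13) = 48^137 ≡ 141 (mod 151).
Giant steps γ_i = 122·141^i mod 151: γ_0=122, γ_1=139, γ_2=120, γ_3=8, γ_4=71, γ_5=45, γ_6=3, γ_7=121 (in table at j=8).
x = i·n + j = 7·13 + 8 = 99.
Check: 48^99 ≡ 122 (mod 151).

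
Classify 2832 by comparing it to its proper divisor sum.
abundant

Proper divisors of 2832: sum = 1 + 2 + 3 + 4 + 6 + 8 + 12 + 16 + ... + 472 + 708 + 944 + 1416 (19 divisors) = 4608
Since 4608 > 2832, 2832 is abundant.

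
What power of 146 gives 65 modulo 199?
116

Baby-step giant-step with step n = ⌈√199⌉ = 15.
Baby steps 146^j mod 199 (j:value) for j=0..14: 0:1, 1:146, 2:23, 3:174, 4:131, 5:22, 6:28, 7:108, 8:47, 9:96, 10:86, 11:19, 12:187, 13:39, 14:122.
Giant-step multiplier: 146^(-15) ≡ 146^(198-15) = 146^183 ≡ 67 (mod 199).
Giant steps γ_i = 65·67^i mod 199: γ_0=65, γ_1=176, γ_2=51, γ_3=34, γ_4=89, γ_5=192, γ_6=128, γ_7=19 (in table at j=11).
x = i·n + j = 7·15 + 11 = 116.
Check: 146^116 ≡ 65 (mod 199).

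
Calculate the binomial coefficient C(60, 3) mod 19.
1

Using Lucas' theorem:
Write n=60 and k=3 in base 19:
n in base 19: [3, 3]
k in base 19: [0, 3]
C(60,3) mod 19 = ∏ C(n_i, k_i) mod 19
Digit binomials (mod 19): C(3,0) = 1; C(3,3) = 1
Product: 1 × 1 = 1 ≡ 1 (mod 19)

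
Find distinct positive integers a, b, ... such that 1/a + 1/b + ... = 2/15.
1/8 + 1/120

Greedy algorithm:
2/15: ceiling(15/2) = 8, use 1/8
1/120: ceiling(120/1) = 120, use 1/120
Result: 2/15 = 1/8 + 1/120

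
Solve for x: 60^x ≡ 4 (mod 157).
126

Baby-step giant-step with step n = ⌈√157⌉ = 13.
Baby steps 60^j mod 157 (j:value) for j=0..12: 0:1, 1:60, 2:146, 3:125, 4:121, 5:38, 6:82, 7:53, 8:40, 9:45, 10:31, 11:133, 12:130.
Giant-step multiplier: 60^(-13) ≡ 60^(156-13) = 60^143 ≡ 135 (mod 157).
Giant steps γ_i = 4·135^i mod 157: γ_0=4, γ_1=69, γ_2=52, γ_3=112, γ_4=48, γ_5=43, γ_6=153, γ_7=88, γ_8=105, γ_9=45 (in table at j=9).
x = i·n + j = 9·13 + 9 = 126.
Check: 60^126 ≡ 4 (mod 157).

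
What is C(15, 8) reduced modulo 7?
2

Using Lucas' theorem:
Write n=15 and k=8 in base 7:
n in base 7: [2, 1]
k in base 7: [1, 1]
C(15,8) mod 7 = ∏ C(n_i, k_i) mod 7
Digit binomials (mod 7): C(2,1) = 2; C(1,1) = 1
Product: 2 × 1 = 2 ≡ 2 (mod 7)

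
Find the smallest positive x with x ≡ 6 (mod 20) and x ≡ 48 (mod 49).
146

Using Chinese Remainder Theorem:
M = 20 × 49 = 980
M1 = 49, M2 = 20
y1 = 49^(-1) mod 20 = 9
y2 = 20^(-1) mod 49 = 27
x = (6×49×9 + 48×20×27) mod 980 = 146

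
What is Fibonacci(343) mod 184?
13

Matrix identity: Q^n = [[F_(n+1), F_n], [F_n, F_(n-1)]] with Q = [[1,1],[1,0]].
n = 343 = 101010111₂. Square-and-multiply, entries mod 184:
Q^1 = [[1,1],[1,0]]
Q^2 = (Q^1)² = [[2,1],[1,1]]
Q^5 = (Q^2)²·Q = [[8,5],[5,3]]
Q^10 = (Q^5)² = [[89,55],[55,34]]
Q^21 = (Q^10)²·Q = [[47,90],[90,141]]
Q^42 = (Q^21)² = [[5,176],[176,13]]
Q^85 = (Q^42)²·Q = [[129,89],[89,40]]
Q^171 = (Q^85)²·Q = [[43,90],[90,137]]
Q^343 = (Q^171)²·Q = [[21,13],[13,8]]
F_343 mod 184 = Q^343[0][1] = 13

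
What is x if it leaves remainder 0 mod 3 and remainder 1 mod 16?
33

Using Chinese Remainder Theorem:
M = 3 × 16 = 48
M1 = 16, M2 = 3
y1 = 16^(-1) mod 3 = 1
y2 = 3^(-1) mod 16 = 11
x = (0×16×1 + 1×3×11) mod 48 = 33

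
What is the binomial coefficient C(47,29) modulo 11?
0

Using Lucas' theorem:
Write n=47 and k=29 in base 11:
n in base 11: [4, 3]
k in base 11: [2, 7]
C(47,29) mod 11 = ∏ C(n_i, k_i) mod 11
Digit binomials (mod 11): C(4,2) = 6; C(3,7) = 0 (k_i > n_i)
Product: 6 × 0 = 0 ≡ 0 (mod 11)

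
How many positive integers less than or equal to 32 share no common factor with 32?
16

32 = 2^5
φ(n) = n × ∏(1 - 1/p) for each prime p dividing n
φ(32) = 32 × (1 - 1/2) = 16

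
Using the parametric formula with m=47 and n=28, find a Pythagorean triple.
(1425, 2632, 2993)

Euclid's formula: a = m² - n², b = 2mn, c = m² + n²
m = 47, n = 28
a = 47² - 28² = 2209 - 784 = 1425
b = 2 × 47 × 28 = 2632
c = 47² + 28² = 2209 + 784 = 2993
Verification: 1425² + 2632² = 2030625 + 6927424 = 8958049 = 2993² ✓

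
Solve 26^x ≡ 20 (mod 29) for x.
16

Baby-step giant-step with step n = ⌈√29⌉ = 6.
Baby steps 26^j mod 29 (j:value) for j=0..5: 0:1, 1:26, 2:9, 3:2, 4:23, 5:18.
Giant-step multiplier: 26^(-6) ≡ 26^(28-6) = 26^22 ≡ 22 (mod 29).
Giant steps γ_i = 20·22^i mod 29: γ_0=20, γ_1=5, γ_2=23 (in table at j=4).
x = i·n + j = 2·6 + 4 = 16.
Check: 26^16 ≡ 20 (mod 29).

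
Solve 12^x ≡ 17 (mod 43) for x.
32

Baby-step giant-step with step n = ⌈√43⌉ = 7.
Baby steps 12^j mod 43 (j:value) for j=0..6: 0:1, 1:12, 2:15, 3:8, 4:10, 5:34, 6:21.
Giant-step multiplier: 12^(-7) ≡ 12^(42-7) = 12^35 ≡ 7 (mod 43).
Giant steps γ_i = 17·7^i mod 43: γ_0=17, γ_1=33, γ_2=16, γ_3=26, γ_4=10 (in table at j=4).
x = i·n + j = 4·7 + 4 = 32.
Check: 12^32 ≡ 17 (mod 43).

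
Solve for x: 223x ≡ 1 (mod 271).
175

gcd(223, 271) = 1, so the inverse exists.
Extended Euclidean algorithm on (271, 223):
271 = 1 × 223 + 48  ⟹  48 = (1)·271 + (-1)·223
223 = 4 × 48 + 31  ⟹  31 = (-4)·271 + (5)·223
48 = 1 × 31 + 17  ⟹  17 = (5)·271 + (-6)·223
31 = 1 × 17 + 14  ⟹  14 = (-9)·271 + (11)·223
17 = 1 × 14 + 3  ⟹  3 = (14)·271 + (-17)·223
14 = 4 × 3 + 2  ⟹  2 = (-65)·271 + (79)·223
3 = 1 × 2 + 1  ⟹  1 = (79)·271 + (-96)·223
So (-96)·223 ≡ 1 (mod 271), i.e. 223^(-1) ≡ -96 ≡ 175 (mod 271).
Check: 223 × 175 = 39025 ≡ 1 (mod 271)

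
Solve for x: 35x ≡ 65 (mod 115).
x ≡ 15 (mod 23)

gcd(35, 115) = 5, which divides 65, so solutions exist.
Divide through by 5: 7x ≡ 13 (mod 23).
Find 7^(-1) mod 23 by the extended Euclidean algorithm:
23 = 3 × 7 + 2  ⟹  2 = (1)·23 + (-3)·7
7 = 3 × 2 + 1  ⟹  1 = (-3)·23 + (10)·7
So (10)·7 ≡ 1 (mod 23), i.e. 7^(-1) ≡ 10 (mod 23).
x ≡ 10 × 13 = 130 ≡ 15 (mod 23).
Check: 35 × 15 = 525 ≡ 65 (mod 115).
x ≡ 15 (mod 23), giving 5 solutions mod 115.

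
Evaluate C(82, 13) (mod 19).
0

Using Lucas' theorem:
Write n=82 and k=13 in base 19:
n in base 19: [4, 6]
k in base 19: [0, 13]
C(82,13) mod 19 = ∏ C(n_i, k_i) mod 19
Digit binomials (mod 19): C(4,0) = 1; C(6,13) = 0 (k_i > n_i)
Product: 1 × 0 = 0 ≡ 0 (mod 19)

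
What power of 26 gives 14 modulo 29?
11

Baby-step giant-step with step n = ⌈√29⌉ = 6.
Baby steps 26^j mod 29 (j:value) for j=0..5: 0:1, 1:26, 2:9, 3:2, 4:23, 5:18.
Giant-step multiplier: 26^(-6) ≡ 26^(28-6) = 26^22 ≡ 22 (mod 29).
Giant steps γ_i = 14·22^i mod 29: γ_0=14, γ_1=18 (in table at j=5).
x = i·n + j = 1·6 + 5 = 11.
Check: 26^11 ≡ 14 (mod 29).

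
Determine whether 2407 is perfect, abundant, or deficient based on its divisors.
deficient

Proper divisors of 2407: sum = 1 + 29 + 83 = 113
Since 113 < 2407, 2407 is deficient.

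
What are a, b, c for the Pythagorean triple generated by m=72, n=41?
(3503, 5904, 6865)

Euclid's formula: a = m² - n², b = 2mn, c = m² + n²
m = 72, n = 41
a = 72² - 41² = 5184 - 1681 = 3503
b = 2 × 72 × 41 = 5904
c = 72² + 41² = 5184 + 1681 = 6865
Verification: 3503² + 5904² = 12271009 + 34857216 = 47128225 = 6865² ✓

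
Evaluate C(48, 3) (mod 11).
4

Using Lucas' theorem:
Write n=48 and k=3 in base 11:
n in base 11: [4, 4]
k in base 11: [0, 3]
C(48,3) mod 11 = ∏ C(n_i, k_i) mod 11
Digit binomials (mod 11): C(4,0) = 1; C(4,3) = 4
Product: 1 × 4 = 4 ≡ 4 (mod 11)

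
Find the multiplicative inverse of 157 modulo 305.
68

gcd(157, 305) = 1, so the inverse exists.
Extended Euclidean algorithm on (305, 157):
305 = 1 × 157 + 148  ⟹  148 = (1)·305 + (-1)·157
157 = 1 × 148 + 9  ⟹  9 = (-1)·305 + (2)·157
148 = 16 × 9 + 4  ⟹  4 = (17)·305 + (-33)·157
9 = 2 × 4 + 1  ⟹  1 = (-35)·305 + (68)·157
So (68)·157 ≡ 1 (mod 305), i.e. 157^(-1) ≡ 68 (mod 305).
Check: 157 × 68 = 10676 ≡ 1 (mod 305)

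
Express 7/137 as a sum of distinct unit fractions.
1/20 + 1/914 + 1/1252180

Greedy algorithm:
7/137: ceiling(137/7) = 20, use 1/20
3/2740: ceiling(2740/3) = 914, use 1/914
1/1252180: ceiling(1252180/1) = 1252180, use 1/1252180
Result: 7/137 = 1/20 + 1/914 + 1/1252180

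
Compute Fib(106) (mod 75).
58

Matrix identity: Q^n = [[F_(n+1), F_n], [F_n, F_(n-1)]] with Q = [[1,1],[1,0]].
n = 106 = 1101010₂. Square-and-multiply, entries mod 75:
Q^1 = [[1,1],[1,0]]
Q^3 = (Q^1)²·Q = [[3,2],[2,1]]
Q^6 = (Q^3)² = [[13,8],[8,5]]
Q^13 = (Q^6)²·Q = [[2,8],[8,69]]
Q^26 = (Q^13)² = [[68,43],[43,25]]
Q^53 = (Q^26)²·Q = [[47,23],[23,24]]
Q^106 = (Q^53)² = [[38,58],[58,55]]
F_106 mod 75 = Q^106[0][1] = 58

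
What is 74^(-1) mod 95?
9

gcd(74, 95) = 1, so the inverse exists.
Extended Euclidean algorithm on (95, 74):
95 = 1 × 74 + 21  ⟹  21 = (1)·95 + (-1)·74
74 = 3 × 21 + 11  ⟹  11 = (-3)·95 + (4)·74
21 = 1 × 11 + 10  ⟹  10 = (4)·95 + (-5)·74
11 = 1 × 10 + 1  ⟹  1 = (-7)·95 + (9)·74
So (9)·74 ≡ 1 (mod 95), i.e. 74^(-1) ≡ 9 (mod 95).
Check: 74 × 9 = 666 ≡ 1 (mod 95)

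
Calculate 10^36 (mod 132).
100

Repeated squaring. Binary of 36 = 100100.
10^1 ≡ 10 (mod 132); 10^2 ≡ 100 (mod 132); 10^4 ≡ 100 (mod 132); 10^8 ≡ 100 (mod 132); 10^16 ≡ 100 (mod 132); 10^32 ≡ 100 (mod 132)
10^36 = 10^4 × 10^32 ≡ 100 (mod 132)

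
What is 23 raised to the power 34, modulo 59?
26

Repeated squaring. Binary of 34 = 100010.
23^1 ≡ 23 (mod 59); 23^2 ≡ 57 (mod 59); 23^4 ≡ 4 (mod 59); 23^8 ≡ 16 (mod 59); 23^16 ≡ 20 (mod 59); 23^32 ≡ 46 (mod 59)
23^34 = 23^2 × 23^32 ≡ 26 (mod 59)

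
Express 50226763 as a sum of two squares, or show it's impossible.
Not possible

Factorization: 50226763 = 41 × 107^3
By Fermat: n is sum of two squares iff every prime p ≡ 3 (mod 4) appears to even power.
Prime(s) ≡ 3 (mod 4) with odd exponent: [(107, 3)]
Therefore 50226763 cannot be expressed as a² + b².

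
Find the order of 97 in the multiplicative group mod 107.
106

107 is prime, so ord(97) divides φ(107) = 106.
Divisors of 106: 1, 2, 53, 106.
Repeated squaring: 97^1 ≡ 97, 97^2 ≡ 100, 97^4 ≡ 49, 97^8 ≡ 47, 97^16 ≡ 69, 97^32 ≡ 53, 97^64 ≡ 27 (mod 107).
Test 97^d mod 107 for each divisor d in increasing order:
97^1 ≡ 97
97^2 ≡ 100
97^53 = 97^32·97^16·97^4·97^1 ≡ 106
97^106 = 97^64·97^32·97^8·97^2 ≡ 1  ← first divisor giving 1
The order is 106.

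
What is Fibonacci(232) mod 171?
132

Matrix identity: Q^n = [[F_(n+1), F_n], [F_n, F_(n-1)]] with Q = [[1,1],[1,0]].
n = 232 = 11101000₂. Square-and-multiply, entries mod 171:
Q^1 = [[1,1],[1,0]]
Q^3 = (Q^1)²·Q = [[3,2],[2,1]]
Q^7 = (Q^3)²·Q = [[21,13],[13,8]]
Q^14 = (Q^7)² = [[97,35],[35,62]]
Q^29 = (Q^14)²·Q = [[125,32],[32,93]]
Q^58 = (Q^29)² = [[62,136],[136,97]]
Q^116 = (Q^58)² = [[110,78],[78,32]]
Q^232 = (Q^116)² = [[58,132],[132,97]]
F_232 mod 171 = Q^232[0][1] = 132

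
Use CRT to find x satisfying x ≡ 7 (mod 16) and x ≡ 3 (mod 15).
183

Using Chinese Remainder Theorem:
M = 16 × 15 = 240
M1 = 15, M2 = 16
y1 = 15^(-1) mod 16 = 15
y2 = 16^(-1) mod 15 = 1
x = (7×15×15 + 3×16×1) mod 240 = 183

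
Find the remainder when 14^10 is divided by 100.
76

Repeated squaring. Binary of 10 = 1010.
14^1 ≡ 14 (mod 100); 14^2 ≡ 96 (mod 100); 14^4 ≡ 16 (mod 100); 14^8 ≡ 56 (mod 100)
14^10 = 14^2 × 14^8 ≡ 76 (mod 100)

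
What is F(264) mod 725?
173

Matrix identity: Q^n = [[F_(n+1), F_n], [F_n, F_(n-1)]] with Q = [[1,1],[1,0]].
n = 264 = 100001000₂. Square-and-multiply, entries mod 725:
Q^1 = [[1,1],[1,0]]
Q^2 = (Q^1)² = [[2,1],[1,1]]
Q^4 = (Q^2)² = [[5,3],[3,2]]
Q^8 = (Q^4)² = [[34,21],[21,13]]
Q^16 = (Q^8)² = [[147,262],[262,610]]
Q^33 = (Q^16)²·Q = [[37,353],[353,409]]
Q^66 = (Q^33)² = [[553,113],[113,440]]
Q^132 = (Q^66)² = [[303,559],[559,469]]
Q^264 = (Q^132)² = [[465,173],[173,292]]
F_264 mod 725 = Q^264[0][1] = 173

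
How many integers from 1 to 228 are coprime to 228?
72

228 = 2^2 × 3 × 19
φ(n) = n × ∏(1 - 1/p) for each prime p dividing n
φ(228) = 228 × (1 - 1/2) × (1 - 1/3) × (1 - 1/19) = 72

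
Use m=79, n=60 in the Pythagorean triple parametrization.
(2641, 9480, 9841)

Euclid's formula: a = m² - n², b = 2mn, c = m² + n²
m = 79, n = 60
a = 79² - 60² = 6241 - 3600 = 2641
b = 2 × 79 × 60 = 9480
c = 79² + 60² = 6241 + 3600 = 9841
Verification: 2641² + 9480² = 6974881 + 89870400 = 96845281 = 9841² ✓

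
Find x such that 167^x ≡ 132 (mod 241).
229

Baby-step giant-step with step n = ⌈√241⌉ = 16.
Baby steps 167^j mod 241 (j:value) for j=0..15: 0:1, 1:167, 2:174, 3:138, 4:151, 5:153, 6:5, 7:112, 8:147, 9:208, 10:32, 11:42, 12:25, 13:78, 14:12, 15:76.
Giant-step multiplier: 167^(-16) ≡ 167^(240-16) = 167^224 ≡ 119 (mod 241).
Giant steps γ_i = 132·119^i mod 241: γ_0=132, γ_1=43, γ_2=56, γ_3=157, γ_4=126, γ_5=52, γ_6=163, γ_7=117, γ_8=186, γ_9=203, γ_10=57, γ_11=35, γ_12=68, γ_13=139, γ_14=153 (in table at j=5).
x = i·n + j = 14·16 + 5 = 229.
Check: 167^229 ≡ 132 (mod 241).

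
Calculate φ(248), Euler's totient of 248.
120

248 = 2^3 × 31
φ(n) = n × ∏(1 - 1/p) for each prime p dividing n
φ(248) = 248 × (1 - 1/2) × (1 - 1/31) = 120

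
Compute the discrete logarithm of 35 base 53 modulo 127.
122

Baby-step giant-step with step n = ⌈√127⌉ = 12.
Baby steps 53^j mod 127 (j:value) for j=0..11: 0:1, 1:53, 2:15, 3:33, 4:98, 5:114, 6:73, 7:59, 8:79, 9:123, 10:42, 11:67.
Giant-step multiplier: 53^(-12) ≡ 53^(126-12) = 53^114 ≡ 76 (mod 127).
Giant steps γ_i = 35·76^i mod 127: γ_0=35, γ_1=120, γ_2=103, γ_3=81, γ_4=60, γ_5=115, γ_6=104, γ_7=30, γ_8=121, γ_9=52, γ_10=15 (in table at j=2).
x = i·n + j = 10·12 + 2 = 122.
Check: 53^122 ≡ 35 (mod 127).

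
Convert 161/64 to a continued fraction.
[2; 1, 1, 15, 2]

Euclidean algorithm steps:
161 = 2 × 64 + 33
64 = 1 × 33 + 31
33 = 1 × 31 + 2
31 = 15 × 2 + 1
2 = 2 × 1 + 0
Continued fraction: [2; 1, 1, 15, 2]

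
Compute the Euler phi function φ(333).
216

333 = 3^2 × 37
φ(n) = n × ∏(1 - 1/p) for each prime p dividing n
φ(333) = 333 × (1 - 1/3) × (1 - 1/37) = 216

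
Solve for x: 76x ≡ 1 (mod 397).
350

gcd(76, 397) = 1, so the inverse exists.
Extended Euclidean algorithm on (397, 76):
397 = 5 × 76 + 17  ⟹  17 = (1)·397 + (-5)·76
76 = 4 × 17 + 8  ⟹  8 = (-4)·397 + (21)·76
17 = 2 × 8 + 1  ⟹  1 = (9)·397 + (-47)·76
So (-47)·76 ≡ 1 (mod 397), i.e. 76^(-1) ≡ -47 ≡ 350 (mod 397).
Check: 76 × 350 = 26600 ≡ 1 (mod 397)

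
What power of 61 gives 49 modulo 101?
34

Baby-step giant-step with step n = ⌈√101⌉ = 11.
Baby steps 61^j mod 101 (j:value) for j=0..10: 0:1, 1:61, 2:85, 3:34, 4:54, 5:62, 6:45, 7:18, 8:88, 9:15, 10:6.
Giant-step multiplier: 61^(-11) ≡ 61^(100-11) = 61^89 ≡ 93 (mod 101).
Giant steps γ_i = 49·93^i mod 101: γ_0=49, γ_1=12, γ_2=5, γ_3=61 (in table at j=1).
x = i·n + j = 3·11 + 1 = 34.
Check: 61^34 ≡ 49 (mod 101).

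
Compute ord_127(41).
63

127 is prime, so ord(41) divides φ(127) = 126.
Divisors of 126: 1, 2, 3, 6, 7, 9, 14, 18, 21, 42, 63, 126.
Repeated squaring: 41^1 ≡ 41, 41^2 ≡ 30, 41^4 ≡ 11, 41^8 ≡ 121, 41^16 ≡ 36, 41^32 ≡ 26, 41^64 ≡ 41 (mod 127).
Test 41^d mod 127 for each divisor d in increasing order:
41^1 ≡ 41
41^2 ≡ 30
41^3 = 41^2·41^1 ≡ 87
41^6 = 41^4·41^2 ≡ 76
41^7 = 41^4·41^2·41^1 ≡ 68
41^9 = 41^8·41^1 ≡ 8
41^14 = 41^8·41^4·41^2 ≡ 52
41^18 = 41^16·41^2 ≡ 64
41^21 = 41^16·41^4·41^1 ≡ 107
41^42 = 41^32·41^8·41^2 ≡ 19
41^63 = 41^32·41^16·41^8·41^4·41^2·41^1 ≡ 1  ← first divisor giving 1
The order is 63.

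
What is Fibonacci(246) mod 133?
106

Matrix identity: Q^n = [[F_(n+1), F_n], [F_n, F_(n-1)]] with Q = [[1,1],[1,0]].
n = 246 = 11110110₂. Square-and-multiply, entries mod 133:
Q^1 = [[1,1],[1,0]]
Q^3 = (Q^1)²·Q = [[3,2],[2,1]]
Q^7 = (Q^3)²·Q = [[21,13],[13,8]]
Q^15 = (Q^7)²·Q = [[56,78],[78,111]]
Q^30 = (Q^15)² = [[43,125],[125,51]]
Q^61 = (Q^30)²·Q = [[97,51],[51,46]]
Q^123 = (Q^61)²·Q = [[18,40],[40,111]]
Q^246 = (Q^123)² = [[62,106],[106,89]]
F_246 mod 133 = Q^246[0][1] = 106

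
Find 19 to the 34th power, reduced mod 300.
121

Repeated squaring. Binary of 34 = 100010.
19^1 ≡ 19 (mod 300); 19^2 ≡ 61 (mod 300); 19^4 ≡ 121 (mod 300); 19^8 ≡ 241 (mod 300); 19^16 ≡ 181 (mod 300); 19^32 ≡ 61 (mod 300)
19^34 = 19^2 × 19^32 ≡ 121 (mod 300)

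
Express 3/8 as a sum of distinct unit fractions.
1/3 + 1/24

Greedy algorithm:
3/8: ceiling(8/3) = 3, use 1/3
1/24: ceiling(24/1) = 24, use 1/24
Result: 3/8 = 1/3 + 1/24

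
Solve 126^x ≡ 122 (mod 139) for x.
20

Baby-step giant-step with step n = ⌈√139⌉ = 12.
Baby steps 126^j mod 139 (j:value) for j=0..11: 0:1, 1:126, 2:30, 3:27, 4:66, 5:115, 6:34, 7:114, 8:47, 9:84, 10:20, 11:18.
Giant-step multiplier: 126^(-12) ≡ 126^(138-12) = 126^126 ≡ 79 (mod 139).
Giant steps γ_i = 122·79^i mod 139: γ_0=122, γ_1=47 (in table at j=8).
x = i·n + j = 1·12 + 8 = 20.
Check: 126^20 ≡ 122 (mod 139).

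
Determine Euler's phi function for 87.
56

87 = 3 × 29
φ(n) = n × ∏(1 - 1/p) for each prime p dividing n
φ(87) = 87 × (1 - 1/3) × (1 - 1/29) = 56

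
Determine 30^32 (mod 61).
15

Repeated squaring. Binary of 32 = 100000.
30^1 ≡ 30 (mod 61); 30^2 ≡ 46 (mod 61); 30^4 ≡ 42 (mod 61); 30^8 ≡ 56 (mod 61); 30^16 ≡ 25 (mod 61); 30^32 ≡ 15 (mod 61)
30^32 = 30^32 ≡ 15 (mod 61)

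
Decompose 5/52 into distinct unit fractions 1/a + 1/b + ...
1/11 + 1/191 + 1/109252

Greedy algorithm:
5/52: ceiling(52/5) = 11, use 1/11
3/572: ceiling(572/3) = 191, use 1/191
1/109252: ceiling(109252/1) = 109252, use 1/109252
Result: 5/52 = 1/11 + 1/191 + 1/109252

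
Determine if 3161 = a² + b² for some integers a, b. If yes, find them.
5² + 56² (a=5, b=56)

Factorization: 3161 = 29 × 109
By Fermat: n is sum of two squares iff every prime p ≡ 3 (mod 4) appears to even power.
All primes ≡ 3 (mod 4) appear to even power.
Search a = 0, 1, 2, … for 3161 - a² a perfect square: first hit at a = 5: 3161 - 25 = 3136 = 56².
3161 = 5² + 56² = 25 + 3136 ✓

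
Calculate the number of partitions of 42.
53174

p(n) counts ways to write n as a sum of positive integers (order ignored).
Euler's pentagonal recurrence: p(k) = p(k-1) + p(k-2) - p(k-5) - p(k-7) + p(k-12) + p(k-15) - ... (offsets j(3j∓1)/2, signs ++--, p(0)=1, p(<0)=0).
DP table for k = 0..41: p(0)=1, p(1)=1, p(2)=2, p(3)=3, p(4)=5, p(5)=7, p(6)=11, p(7)=15, p(8)=22, p(9)=30, p(10)=42, p(11)=56, p(12)=77, p(13)=101, p(14)=135, p(15)=176, p(16)=231, p(17)=297, p(18)=385, p(19)=490, p(20)=627, p(21)=792, p(22)=1002, p(23)=1255, p(24)=1575, p(25)=1958, p(26)=2436, p(27)=3010, p(28)=3718, p(29)=4565, p(30)=5604, p(31)=6842, p(32)=8349, p(33)=10143, p(34)=12310, p(35)=14883, p(36)=17977, p(37)=21637, p(38)=26015, p(39)=31185, p(40)=37338, p(41)=44583.
Final step: p(42) = p(41) + p(40) - p(37) - p(35) + p(30) + p(27) - p(20) - p(16) + p(7) + p(2)
= 44583 + 37338 - 21637 - 14883 + 5604 + 3010 - 627 - 231 + 15 + 2
= 53174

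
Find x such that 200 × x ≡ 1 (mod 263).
96

gcd(200, 263) = 1, so the inverse exists.
Extended Euclidean algorithm on (263, 200):
263 = 1 × 200 + 63  ⟹  63 = (1)·263 + (-1)·200
200 = 3 × 63 + 11  ⟹  11 = (-3)·263 + (4)·200
63 = 5 × 11 + 8  ⟹  8 = (16)·263 + (-21)·200
11 = 1 × 8 + 3  ⟹  3 = (-19)·263 + (25)·200
8 = 2 × 3 + 2  ⟹  2 = (54)·263 + (-71)·200
3 = 1 × 2 + 1  ⟹  1 = (-73)·263 + (96)·200
So (96)·200 ≡ 1 (mod 263), i.e. 200^(-1) ≡ 96 (mod 263).
Check: 200 × 96 = 19200 ≡ 1 (mod 263)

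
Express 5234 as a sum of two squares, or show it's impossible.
47² + 55² (a=47, b=55)

Factorization: 5234 = 2 × 2617
By Fermat: n is sum of two squares iff every prime p ≡ 3 (mod 4) appears to even power.
All primes ≡ 3 (mod 4) appear to even power.
Search a = 0, 1, 2, … for 5234 - a² a perfect square: first hit at a = 47: 5234 - 2209 = 3025 = 55².
5234 = 47² + 55² = 2209 + 3025 ✓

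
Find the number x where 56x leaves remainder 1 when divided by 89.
62

gcd(56, 89) = 1, so the inverse exists.
Extended Euclidean algorithm on (89, 56):
89 = 1 × 56 + 33  ⟹  33 = (1)·89 + (-1)·56
56 = 1 × 33 + 23  ⟹  23 = (-1)·89 + (2)·56
33 = 1 × 23 + 10  ⟹  10 = (2)·89 + (-3)·56
23 = 2 × 10 + 3  ⟹  3 = (-5)·89 + (8)·56
10 = 3 × 3 + 1  ⟹  1 = (17)·89 + (-27)·56
So (-27)·56 ≡ 1 (mod 89), i.e. 56^(-1) ≡ -27 ≡ 62 (mod 89).
Check: 56 × 62 = 3472 ≡ 1 (mod 89)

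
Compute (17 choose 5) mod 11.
6

Using Lucas' theorem:
Write n=17 and k=5 in base 11:
n in base 11: [1, 6]
k in base 11: [0, 5]
C(17,5) mod 11 = ∏ C(n_i, k_i) mod 11
Digit binomials (mod 11): C(1,0) = 1; C(6,5) = 6
Product: 1 × 6 = 6 ≡ 6 (mod 11)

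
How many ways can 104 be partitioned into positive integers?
304801365

p(n) counts ways to write n as a sum of positive integers (order ignored).
Euler's pentagonal recurrence: p(k) = p(k-1) + p(k-2) - p(k-5) - p(k-7) + p(k-12) + p(k-15) - ... (offsets j(3j∓1)/2, signs ++--, p(0)=1, p(<0)=0).
DP table for k = 0..103: p(0)=1, p(1)=1, p(2)=2, p(3)=3, p(4)=5, p(5)=7, p(6)=11, p(7)=15, p(8)=22, p(9)=30, p(10)=42, p(11)=56, p(12)=77, p(13)=101, p(14)=135, p(15)=176, p(16)=231, p(17)=297, p(18)=385, p(19)=490, p(20)=627, p(21)=792, p(22)=1002, p(23)=1255, p(24)=1575, p(25)=1958, p(26)=2436, p(27)=3010, p(28)=3718, p(29)=4565, p(30)=5604, p(31)=6842, p(32)=8349, p(33)=10143, p(34)=12310, p(35)=14883, p(36)=17977, p(37)=21637, p(38)=26015, p(39)=31185, p(40)=37338, p(41)=44583, p(42)=53174, p(43)=63261, p(44)=75175, p(45)=89134, p(46)=105558, p(47)=124754, p(48)=147273, p(49)=173525, p(50)=204226, p(51)=239943, p(52)=281589, p(53)=329931, p(54)=386155, p(55)=451276, p(56)=526823, p(57)=614154, p(58)=715220, p(59)=831820, p(60)=966467, p(61)=1121505, p(62)=1300156, p(63)=1505499, p(64)=1741630, p(65)=2012558, p(66)=2323520, p(67)=2679689, p(68)=3087735, p(69)=3554345, p(70)=4087968, p(71)=4697205, p(72)=5392783, p(73)=6185689, p(74)=7089500, p(75)=8118264, p(76)=9289091, p(77)=10619863, p(78)=12132164, p(79)=13848650, p(80)=15796476, p(81)=18004327, p(82)=20506255, p(83)=23338469, p(84)=26543660, p(85)=30167357, p(86)=34262962, p(87)=38887673, p(88)=44108109, p(89)=49995925, p(90)=56634173, p(91)=64112359, p(92)=72533807, p(93)=82010177, p(94)=92669720, p(95)=104651419, p(96)=118114304, p(97)=133230930, p(98)=150198136, p(99)=169229875, p(100)=190569292, p(101)=214481126, p(102)=241265379, p(103)=271248950.
Final step: p(104) = p(103) + p(102) - p(99) - p(97) + p(92) + p(89) - p(82) - p(78) + p(69) + p(64) - p(53) - p(47) + p(34) + p(27) - p(12) - p(4)
= 271248950 + 241265379 - 169229875 - 133230930 + 72533807 + 49995925 - 20506255 - 12132164 + 3554345 + 1741630 - 329931 - 124754 + 12310 + 3010 - 77 - 5
= 304801365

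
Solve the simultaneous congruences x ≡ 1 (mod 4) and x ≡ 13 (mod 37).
13

Using Chinese Remainder Theorem:
M = 4 × 37 = 148
M1 = 37, M2 = 4
y1 = 37^(-1) mod 4 = 1
y2 = 4^(-1) mod 37 = 28
x = (1×37×1 + 13×4×28) mod 148 = 13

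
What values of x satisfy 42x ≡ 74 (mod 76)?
x ≡ 9 (mod 38)

gcd(42, 76) = 2, which divides 74, so solutions exist.
Divide through by 2: 21x ≡ 37 (mod 38).
Find 21^(-1) mod 38 by the extended Euclidean algorithm:
38 = 1 × 21 + 17  ⟹  17 = (1)·38 + (-1)·21
21 = 1 × 17 + 4  ⟹  4 = (-1)·38 + (2)·21
17 = 4 × 4 + 1  ⟹  1 = (5)·38 + (-9)·21
So (-9)·21 ≡ 1 (mod 38), i.e. 21^(-1) ≡ -9 ≡ 29 (mod 38).
x ≡ 29 × 37 = 1073 ≡ 9 (mod 38).
Check: 42 × 9 = 378 ≡ 74 (mod 76).
x ≡ 9 (mod 38), giving 2 solutions mod 76.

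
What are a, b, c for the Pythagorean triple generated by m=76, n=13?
(5607, 1976, 5945)

Euclid's formula: a = m² - n², b = 2mn, c = m² + n²
m = 76, n = 13
a = 76² - 13² = 5776 - 169 = 5607
b = 2 × 76 × 13 = 1976
c = 76² + 13² = 5776 + 169 = 5945
Verification: 5607² + 1976² = 31438449 + 3904576 = 35343025 = 5945² ✓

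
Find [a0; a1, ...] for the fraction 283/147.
[1; 1, 12, 2, 1, 3]

Euclidean algorithm steps:
283 = 1 × 147 + 136
147 = 1 × 136 + 11
136 = 12 × 11 + 4
11 = 2 × 4 + 3
4 = 1 × 3 + 1
3 = 3 × 1 + 0
Continued fraction: [1; 1, 12, 2, 1, 3]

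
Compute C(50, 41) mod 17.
16

Using Lucas' theorem:
Write n=50 and k=41 in base 17:
n in base 17: [2, 16]
k in base 17: [2, 7]
C(50,41) mod 17 = ∏ C(n_i, k_i) mod 17
Digit binomials (mod 17): C(2,2) = 1; C(16,7) = 11440 ≡ 16
Product: 1 × 16 = 16 ≡ 16 (mod 17)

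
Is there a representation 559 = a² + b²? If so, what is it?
Not possible

Factorization: 559 = 13 × 43
By Fermat: n is sum of two squares iff every prime p ≡ 3 (mod 4) appears to even power.
Prime(s) ≡ 3 (mod 4) with odd exponent: [(43, 1)]
Therefore 559 cannot be expressed as a² + b².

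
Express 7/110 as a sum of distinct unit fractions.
1/16 + 1/880

Greedy algorithm:
7/110: ceiling(110/7) = 16, use 1/16
1/880: ceiling(880/1) = 880, use 1/880
Result: 7/110 = 1/16 + 1/880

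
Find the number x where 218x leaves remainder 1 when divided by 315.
302

gcd(218, 315) = 1, so the inverse exists.
Extended Euclidean algorithm on (315, 218):
315 = 1 × 218 + 97  ⟹  97 = (1)·315 + (-1)·218
218 = 2 × 97 + 24  ⟹  24 = (-2)·315 + (3)·218
97 = 4 × 24 + 1  ⟹  1 = (9)·315 + (-13)·218
So (-13)·218 ≡ 1 (mod 315), i.e. 218^(-1) ≡ -13 ≡ 302 (mod 315).
Check: 218 × 302 = 65836 ≡ 1 (mod 315)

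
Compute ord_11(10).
2

11 is prime, so ord(10) divides φ(11) = 10.
Divisors of 10: 1, 2, 5, 10.
Repeated squaring: 10^1 ≡ 10, 10^2 ≡ 1, 10^4 ≡ 1, 10^8 ≡ 1 (mod 11).
Test 10^d mod 11 for each divisor d in increasing order:
10^1 ≡ 10
10^2 ≡ 1  ← first divisor giving 1
The order is 2.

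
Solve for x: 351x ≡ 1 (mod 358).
51

gcd(351, 358) = 1, so the inverse exists.
Extended Euclidean algorithm on (358, 351):
358 = 1 × 351 + 7  ⟹  7 = (1)·358 + (-1)·351
351 = 50 × 7 + 1  ⟹  1 = (-50)·358 + (51)·351
So (51)·351 ≡ 1 (mod 358), i.e. 351^(-1) ≡ 51 (mod 358).
Check: 351 × 51 = 17901 ≡ 1 (mod 358)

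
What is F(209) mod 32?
29

Matrix identity: Q^n = [[F_(n+1), F_n], [F_n, F_(n-1)]] with Q = [[1,1],[1,0]].
n = 209 = 11010001₂. Square-and-multiply, entries mod 32:
Q^1 = [[1,1],[1,0]]
Q^3 = (Q^1)²·Q = [[3,2],[2,1]]
Q^6 = (Q^3)² = [[13,8],[8,5]]
Q^13 = (Q^6)²·Q = [[25,9],[9,16]]
Q^26 = (Q^13)² = [[2,17],[17,17]]
Q^52 = (Q^26)² = [[5,3],[3,2]]
Q^104 = (Q^52)² = [[2,21],[21,13]]
Q^209 = (Q^104)²·Q = [[24,29],[29,27]]
F_209 mod 32 = Q^209[0][1] = 29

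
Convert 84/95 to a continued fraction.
[0; 1, 7, 1, 1, 1, 3]

Euclidean algorithm steps:
84 = 0 × 95 + 84
95 = 1 × 84 + 11
84 = 7 × 11 + 7
11 = 1 × 7 + 4
7 = 1 × 4 + 3
4 = 1 × 3 + 1
3 = 3 × 1 + 0
Continued fraction: [0; 1, 7, 1, 1, 1, 3]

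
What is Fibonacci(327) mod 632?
610

Matrix identity: Q^n = [[F_(n+1), F_n], [F_n, F_(n-1)]] with Q = [[1,1],[1,0]].
n = 327 = 101000111₂. Square-and-multiply, entries mod 632:
Q^1 = [[1,1],[1,0]]
Q^2 = (Q^1)² = [[2,1],[1,1]]
Q^5 = (Q^2)²·Q = [[8,5],[5,3]]
Q^10 = (Q^5)² = [[89,55],[55,34]]
Q^20 = (Q^10)² = [[202,445],[445,389]]
Q^40 = (Q^20)² = [[565,83],[83,482]]
Q^81 = (Q^40)²·Q = [[319,2],[2,317]]
Q^163 = (Q^81)²·Q = [[21,13],[13,8]]
Q^327 = (Q^163)²·Q = [[355,610],[610,377]]
F_327 mod 632 = Q^327[0][1] = 610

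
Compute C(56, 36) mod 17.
13

Using Lucas' theorem:
Write n=56 and k=36 in base 17:
n in base 17: [3, 5]
k in base 17: [2, 2]
C(56,36) mod 17 = ∏ C(n_i, k_i) mod 17
Digit binomials (mod 17): C(3,2) = 3; C(5,2) = 10
Product: 3 × 10 = 30 ≡ 13 (mod 17)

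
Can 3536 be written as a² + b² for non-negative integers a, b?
20² + 56² (a=20, b=56)

Factorization: 3536 = 2^4 × 13 × 17
By Fermat: n is sum of two squares iff every prime p ≡ 3 (mod 4) appears to even power.
All primes ≡ 3 (mod 4) appear to even power.
Search a = 0, 1, 2, … for 3536 - a² a perfect square: first hit at a = 20: 3536 - 400 = 3136 = 56².
3536 = 20² + 56² = 400 + 3136 ✓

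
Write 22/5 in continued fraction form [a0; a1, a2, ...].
[4; 2, 2]

Euclidean algorithm steps:
22 = 4 × 5 + 2
5 = 2 × 2 + 1
2 = 2 × 1 + 0
Continued fraction: [4; 2, 2]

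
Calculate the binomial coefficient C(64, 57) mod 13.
12

Using Lucas' theorem:
Write n=64 and k=57 in base 13:
n in base 13: [4, 12]
k in base 13: [4, 5]
C(64,57) mod 13 = ∏ C(n_i, k_i) mod 13
Digit binomials (mod 13): C(4,4) = 1; C(12,5) = 792 ≡ 12
Product: 1 × 12 = 12 ≡ 12 (mod 13)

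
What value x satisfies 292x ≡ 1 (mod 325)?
128

gcd(292, 325) = 1, so the inverse exists.
Extended Euclidean algorithm on (325, 292):
325 = 1 × 292 + 33  ⟹  33 = (1)·325 + (-1)·292
292 = 8 × 33 + 28  ⟹  28 = (-8)·325 + (9)·292
33 = 1 × 28 + 5  ⟹  5 = (9)·325 + (-10)·292
28 = 5 × 5 + 3  ⟹  3 = (-53)·325 + (59)·292
5 = 1 × 3 + 2  ⟹  2 = (62)·325 + (-69)·292
3 = 1 × 2 + 1  ⟹  1 = (-115)·325 + (128)·292
So (128)·292 ≡ 1 (mod 325), i.e. 292^(-1) ≡ 128 (mod 325).
Check: 292 × 128 = 37376 ≡ 1 (mod 325)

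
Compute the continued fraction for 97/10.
[9; 1, 2, 3]

Euclidean algorithm steps:
97 = 9 × 10 + 7
10 = 1 × 7 + 3
7 = 2 × 3 + 1
3 = 3 × 1 + 0
Continued fraction: [9; 1, 2, 3]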